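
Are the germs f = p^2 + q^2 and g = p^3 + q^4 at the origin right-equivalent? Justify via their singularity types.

The Hessian of f at 0 has rank 2. Corank 0: nondegenerate Morse point, so A_1. The Hessian of g at 0 has rank 0. Corank 2; j^3 = p^3 is a perfect cube, so E-series; the 4-jet and mu = 6 give E_6. f is A_1 but g is E_6, hence not right-equivalent.

No.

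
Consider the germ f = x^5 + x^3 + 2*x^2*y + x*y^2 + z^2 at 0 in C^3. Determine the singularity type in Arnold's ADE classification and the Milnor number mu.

The Hessian of f at 0 is [[0, 0, 0], [0, 0, 0], [0, 0, 2]] with rank 1, so corank 2. A Groebner basis of the Jacobian ideal J(f) in C{x,y,z} is {x*y/5 + y^4 + y^2/5, x*y^2 + y^3, x^2 + x*y, z}; counting standard monomials gives mu = 6. Corank 2; j^3 = x*(x + y)^2 has shape L^2 M (L != M), so D-series; mu = 6 gives D_6.

Type D_6, Milnor number mu = 6.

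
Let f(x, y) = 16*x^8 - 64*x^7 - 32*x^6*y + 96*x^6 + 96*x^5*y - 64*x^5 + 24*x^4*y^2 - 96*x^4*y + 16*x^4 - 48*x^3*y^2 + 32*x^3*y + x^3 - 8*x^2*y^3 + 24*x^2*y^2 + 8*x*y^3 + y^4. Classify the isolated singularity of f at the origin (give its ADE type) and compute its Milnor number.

The Hessian of f at 0 has rank 0. Corank 2; j^3 = x^3 is a perfect cube, so E-series; the 4-jet and mu = 6 give E_6.

Type E_6, Milnor number mu = 6.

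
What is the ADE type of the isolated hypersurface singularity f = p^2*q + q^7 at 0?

D_{8}

The Hessian of f at 0 is [[0, 0], [0, 0]] with rank 0, so corank 2. A Groebner basis of the Jacobian ideal J(f) in C{p,q} is {p^2/7 + q^6, p^3, p*q}; counting standard monomials gives mu = 8. Corank 2; j^3 = p^2*q has shape L^2 M (L != M), so D-series; mu = 8 gives D_8.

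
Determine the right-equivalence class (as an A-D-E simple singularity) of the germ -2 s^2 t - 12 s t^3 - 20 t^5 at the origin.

D_{6}

The Hessian of f at 0 has rank 0. Corank 2; j^3 = -2*s^2*t has shape L^2 M (L != M), so D-series; mu = 6 gives D_6.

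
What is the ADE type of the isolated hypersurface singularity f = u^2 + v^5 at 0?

The Hessian of f at 0 has rank 1. Corank 1: A-series; mu = 4 gives A_4.

A4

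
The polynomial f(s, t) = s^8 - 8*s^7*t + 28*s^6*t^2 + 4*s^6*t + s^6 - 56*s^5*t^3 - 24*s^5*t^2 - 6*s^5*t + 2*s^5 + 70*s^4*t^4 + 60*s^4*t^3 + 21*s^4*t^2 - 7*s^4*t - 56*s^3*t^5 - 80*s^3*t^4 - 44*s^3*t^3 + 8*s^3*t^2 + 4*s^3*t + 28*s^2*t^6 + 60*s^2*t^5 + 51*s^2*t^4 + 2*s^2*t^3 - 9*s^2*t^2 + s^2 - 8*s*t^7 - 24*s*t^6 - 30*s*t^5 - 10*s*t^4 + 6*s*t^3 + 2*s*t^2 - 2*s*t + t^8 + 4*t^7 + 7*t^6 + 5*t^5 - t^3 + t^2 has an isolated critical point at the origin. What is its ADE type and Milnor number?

Type A2, Milnor number mu = 2.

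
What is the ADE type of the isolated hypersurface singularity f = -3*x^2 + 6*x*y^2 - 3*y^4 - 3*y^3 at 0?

The Hessian of f at 0 has rank 1. Corank 1: A-series; mu = 2 gives A_2.

A2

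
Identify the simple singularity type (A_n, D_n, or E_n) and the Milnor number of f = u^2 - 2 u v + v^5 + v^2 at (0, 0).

Type A_{4}, Milnor number mu = 4.

The Hessian of f at 0 is [[2, -2], [-2, 2]] with rank 1, so corank 1. A Groebner basis of the Jacobian ideal J(f) in C{u,v} is {v^4, u - v}; counting standard monomials gives mu = 4. Corank 1: A-series; mu = 4 gives A_4.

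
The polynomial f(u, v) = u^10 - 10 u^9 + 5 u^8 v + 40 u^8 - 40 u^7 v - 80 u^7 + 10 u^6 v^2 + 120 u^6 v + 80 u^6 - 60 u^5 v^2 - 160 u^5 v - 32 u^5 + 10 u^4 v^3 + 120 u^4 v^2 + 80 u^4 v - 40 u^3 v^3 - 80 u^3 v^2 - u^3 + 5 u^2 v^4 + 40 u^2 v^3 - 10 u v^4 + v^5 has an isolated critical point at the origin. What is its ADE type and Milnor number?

Type E8, Milnor number mu = 8.

The Hessian of f at 0 has rank 0. Corank 2; j^3 = -u^3 is a perfect cube, so E-series; the 5-jet and mu = 8 give E_8.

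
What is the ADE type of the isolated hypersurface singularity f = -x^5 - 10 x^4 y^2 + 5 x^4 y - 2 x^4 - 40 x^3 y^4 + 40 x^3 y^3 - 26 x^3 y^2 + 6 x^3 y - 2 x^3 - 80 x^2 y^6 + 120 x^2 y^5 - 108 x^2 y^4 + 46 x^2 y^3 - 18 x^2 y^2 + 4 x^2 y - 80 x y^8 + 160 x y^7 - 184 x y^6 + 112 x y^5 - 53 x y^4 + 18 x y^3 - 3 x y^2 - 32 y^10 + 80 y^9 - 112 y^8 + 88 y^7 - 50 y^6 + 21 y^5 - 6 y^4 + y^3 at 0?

D_4

The Hessian of f at 0 is [[0, 0], [0, 0]] with rank 0, so corank 2. A Groebner basis of the Jacobian ideal J(f) in C{x,y} is {y^3, x^2 - 3*y^2/2, x*y - 3*y^2/2}; counting standard monomials gives mu = 4. Corank 2; j^3 = -(x - y)*(2*x^2 - 2*x*y + y^2) splits into three distinct lines over C (the quadratic factor has nonzero discriminant), so D_4.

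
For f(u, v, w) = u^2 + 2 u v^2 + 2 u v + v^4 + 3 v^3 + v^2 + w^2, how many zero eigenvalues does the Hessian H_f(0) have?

Hessian at 0 has rank 2.

1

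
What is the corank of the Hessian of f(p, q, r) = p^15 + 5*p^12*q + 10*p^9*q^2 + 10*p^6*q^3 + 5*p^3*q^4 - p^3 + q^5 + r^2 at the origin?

2

Hessian at 0 has rank 1.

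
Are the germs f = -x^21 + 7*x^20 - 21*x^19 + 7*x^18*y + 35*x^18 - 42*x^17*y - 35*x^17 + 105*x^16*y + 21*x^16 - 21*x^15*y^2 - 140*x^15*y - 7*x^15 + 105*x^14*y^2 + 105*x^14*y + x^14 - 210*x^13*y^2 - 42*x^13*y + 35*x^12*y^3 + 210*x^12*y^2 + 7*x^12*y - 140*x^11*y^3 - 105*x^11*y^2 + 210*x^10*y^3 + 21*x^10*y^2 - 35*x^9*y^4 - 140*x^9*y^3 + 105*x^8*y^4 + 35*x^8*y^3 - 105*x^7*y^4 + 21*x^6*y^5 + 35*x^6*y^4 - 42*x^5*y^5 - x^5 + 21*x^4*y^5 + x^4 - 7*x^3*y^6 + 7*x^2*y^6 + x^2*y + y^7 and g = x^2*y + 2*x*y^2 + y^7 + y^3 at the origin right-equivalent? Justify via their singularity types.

Yes.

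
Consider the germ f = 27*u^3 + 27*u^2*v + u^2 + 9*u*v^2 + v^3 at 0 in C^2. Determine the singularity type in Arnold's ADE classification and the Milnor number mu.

Type A2, Milnor number mu = 2.

The Hessian of f at 0 has rank 1. Corank 1: A-series; mu = 2 gives A_2.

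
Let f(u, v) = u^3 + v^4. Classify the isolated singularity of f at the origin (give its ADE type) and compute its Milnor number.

Type E_{6}, Milnor number mu = 6.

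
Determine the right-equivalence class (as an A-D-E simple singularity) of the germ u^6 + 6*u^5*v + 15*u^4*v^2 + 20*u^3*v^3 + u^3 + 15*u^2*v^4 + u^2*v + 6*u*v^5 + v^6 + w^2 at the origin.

The Hessian of f at 0 has rank 1. Corank 2; j^3 = u^2*(u + v) has shape L^2 M (L != M), so D-series; mu = 7 gives D_7.

D_7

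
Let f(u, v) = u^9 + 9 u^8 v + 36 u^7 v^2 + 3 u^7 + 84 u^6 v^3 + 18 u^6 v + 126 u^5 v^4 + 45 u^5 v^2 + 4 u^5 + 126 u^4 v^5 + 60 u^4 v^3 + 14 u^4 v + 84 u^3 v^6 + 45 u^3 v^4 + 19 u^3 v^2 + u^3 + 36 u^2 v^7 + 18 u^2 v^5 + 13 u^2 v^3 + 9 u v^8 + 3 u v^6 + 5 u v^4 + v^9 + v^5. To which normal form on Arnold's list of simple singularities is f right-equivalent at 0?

E_{8}

The Hessian of f at 0 has rank 0. Corank 2; j^3 = u^3 is a perfect cube, so E-series; the 5-jet and mu = 8 give E_8.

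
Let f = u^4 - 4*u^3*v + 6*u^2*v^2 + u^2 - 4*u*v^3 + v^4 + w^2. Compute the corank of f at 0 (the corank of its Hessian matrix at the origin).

1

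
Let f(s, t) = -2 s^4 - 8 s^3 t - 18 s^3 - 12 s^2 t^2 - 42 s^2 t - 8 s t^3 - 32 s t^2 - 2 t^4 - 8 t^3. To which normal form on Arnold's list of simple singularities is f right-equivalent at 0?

D5

The Hessian of f at 0 is [[0, 0], [0, 0]] with rank 0, so corank 2. A Groebner basis of the Jacobian ideal J(f) in C{s,t} is {s*t^2 + 27*s*t/2 + 9*t^2, -81*s*t/4 + t^3 - 27*t^2/2, s^2 + 5*s*t/3 + 2*t^2/3}; counting standard monomials gives mu = 5. Corank 2; j^3 = -2*(s + t)*(3*s + 2*t)^2 has shape L^2 M (L != M), so D-series; mu = 5 gives D_5.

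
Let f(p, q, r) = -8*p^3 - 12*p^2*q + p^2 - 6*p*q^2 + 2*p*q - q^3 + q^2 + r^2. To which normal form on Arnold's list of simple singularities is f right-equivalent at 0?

The Hessian of f at 0 has rank 2. Corank 1: A-series; mu = 2 gives A_2.

A_2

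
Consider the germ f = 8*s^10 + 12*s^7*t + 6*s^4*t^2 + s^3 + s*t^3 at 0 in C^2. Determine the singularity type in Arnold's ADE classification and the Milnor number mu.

Type E_7, Milnor number mu = 7.

The Hessian of f at 0 is [[0, 0], [0, 0]] with rank 0, so corank 2. A Groebner basis of the Jacobian ideal J(f) in C{s,t} is {s^3, s*t^2, 3*s^2 + t^3}; counting standard monomials gives mu = 7. Corank 2; j^3 = s^3 is a perfect cube, so E-series; the 4-jet and mu = 7 give E_7.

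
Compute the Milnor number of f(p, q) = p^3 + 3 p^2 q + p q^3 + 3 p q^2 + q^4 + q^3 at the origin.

The Hessian of f at 0 is [[0, 0], [0, 0]] with rank 0, so corank 2. A Groebner basis of the Jacobian ideal J(f) in C{p,q} is {p^3 + 3*p^2*q + 6*p^2 + 12*p*q + 6*q^2, -3*p^2 + p*q^2 - 6*p*q - 3*q^2, 3*p^2 + 6*p*q + q^3 + 3*q^2}; counting standard monomials gives mu = 7. Corank 2; j^3 = (p + q)^3 is a perfect cube, so E-series; the 4-jet and mu = 7 give E_7.

7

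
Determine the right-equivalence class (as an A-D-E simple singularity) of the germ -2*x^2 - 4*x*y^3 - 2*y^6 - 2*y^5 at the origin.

A_4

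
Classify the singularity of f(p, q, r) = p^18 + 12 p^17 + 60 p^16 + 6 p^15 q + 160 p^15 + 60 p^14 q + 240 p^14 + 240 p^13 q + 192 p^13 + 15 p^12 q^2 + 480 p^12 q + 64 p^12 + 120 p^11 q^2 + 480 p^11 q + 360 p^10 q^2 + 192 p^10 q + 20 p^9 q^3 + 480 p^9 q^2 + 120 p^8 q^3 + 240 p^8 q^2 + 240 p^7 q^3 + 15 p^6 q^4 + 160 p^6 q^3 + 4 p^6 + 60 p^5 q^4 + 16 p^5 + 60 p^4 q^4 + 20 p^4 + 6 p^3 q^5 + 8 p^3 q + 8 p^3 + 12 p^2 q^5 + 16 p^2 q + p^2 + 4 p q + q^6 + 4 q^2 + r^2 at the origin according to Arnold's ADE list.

A5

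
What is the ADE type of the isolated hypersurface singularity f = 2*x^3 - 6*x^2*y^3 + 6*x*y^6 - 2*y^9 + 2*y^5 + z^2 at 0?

The Hessian of f at 0 has rank 1. Corank 2; j^3 = 2*x^3 is a perfect cube, so E-series; the 5-jet and mu = 8 give E_8.

E_{8}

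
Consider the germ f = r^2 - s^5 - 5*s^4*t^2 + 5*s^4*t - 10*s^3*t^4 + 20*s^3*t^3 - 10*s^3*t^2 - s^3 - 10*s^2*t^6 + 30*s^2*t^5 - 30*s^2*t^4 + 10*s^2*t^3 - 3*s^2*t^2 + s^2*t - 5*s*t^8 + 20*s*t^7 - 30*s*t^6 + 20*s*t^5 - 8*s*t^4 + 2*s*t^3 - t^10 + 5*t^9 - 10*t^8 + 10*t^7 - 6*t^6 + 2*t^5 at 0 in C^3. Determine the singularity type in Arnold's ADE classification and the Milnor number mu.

Type D_{6}, Milnor number mu = 6.

The Hessian of f at 0 has rank 1. Corank 2; j^3 = -s^2*(s - t) has shape L^2 M (L != M), so D-series; mu = 6 gives D_6.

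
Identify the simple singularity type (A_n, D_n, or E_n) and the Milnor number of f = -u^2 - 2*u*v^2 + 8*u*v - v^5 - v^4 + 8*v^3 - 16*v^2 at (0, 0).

Type A_{4}, Milnor number mu = 4.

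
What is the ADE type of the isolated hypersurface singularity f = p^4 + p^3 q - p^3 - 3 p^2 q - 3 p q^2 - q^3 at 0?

E7

The Hessian of f at 0 is [[0, 0], [0, 0]] with rank 0, so corank 2. A Groebner basis of the Jacobian ideal J(f) in C{p,q} is {3*p^2 + 6*p*q + q^4 + q^3 + 3*q^2, p^3 - 3*p^2 - 6*p*q - 3*q^2, p^2*q + 3*p^2 + 6*p*q + 3*q^2, -2*p^2 + p*q^2 - 4*p*q + q^3/3 - 2*q^2}; counting standard monomials gives mu = 7. Corank 2; j^3 = -(p + q)^3 is a perfect cube, so E-series; the 4-jet and mu = 7 give E_7.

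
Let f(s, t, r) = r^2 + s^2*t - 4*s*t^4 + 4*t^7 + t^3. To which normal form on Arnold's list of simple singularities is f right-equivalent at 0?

D_{4}

The Hessian of f at 0 is [[0, 0, 0], [0, 0, 0], [0, 0, 2]] with rank 1, so corank 2. A Groebner basis of the Jacobian ideal J(f) in C{s,t,r} is {t^3, s^2 + 3*t^2, s*t, r}; counting standard monomials gives mu = 4. Corank 2; j^3 = t*(s^2 + t^2) splits into three distinct lines over C (the quadratic factor has nonzero discriminant), so D_4.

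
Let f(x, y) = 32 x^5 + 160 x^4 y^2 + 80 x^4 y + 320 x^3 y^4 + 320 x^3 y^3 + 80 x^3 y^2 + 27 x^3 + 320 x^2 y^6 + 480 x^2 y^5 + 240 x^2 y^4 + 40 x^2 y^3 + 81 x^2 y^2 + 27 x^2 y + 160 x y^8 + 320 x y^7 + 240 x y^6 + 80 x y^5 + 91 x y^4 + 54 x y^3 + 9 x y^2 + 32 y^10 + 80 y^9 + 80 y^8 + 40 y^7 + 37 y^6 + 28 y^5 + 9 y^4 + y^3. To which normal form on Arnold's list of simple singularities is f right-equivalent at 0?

E_8

The Hessian of f at 0 is [[0, 0], [0, 0]] with rank 0, so corank 2. A Groebner basis of the Jacobian ideal J(f) in C{x,y} is {-3*x^2/8 + x*y^3 - 3*x*y^2/4 - x*y/4 - y^3/4 - y^2/24, x^2 + 2*x*y^2 + 2*x*y/3 + y^4 + 2*y^3/3 + y^2/9, x^3 - x^2/12 - x*y^2/2 - x*y/18 - 7*y^3/54 - y^2/108, x^2*y + x^2/12 + 5*x*y^2/6 + x*y/18 + y^3/6 + y^2/108}; counting standard monomials gives mu = 8. Corank 2; j^3 = (3*x + y)^3 is a perfect cube, so E-series; the 5-jet and mu = 8 give E_8.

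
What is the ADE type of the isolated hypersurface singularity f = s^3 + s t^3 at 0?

The Hessian of f at 0 has rank 0. Corank 2; j^3 = s^3 is a perfect cube, so E-series; the 4-jet and mu = 7 give E_7.

E_7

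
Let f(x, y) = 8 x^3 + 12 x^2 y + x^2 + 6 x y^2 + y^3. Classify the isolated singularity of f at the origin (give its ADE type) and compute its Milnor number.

Type A2, Milnor number mu = 2.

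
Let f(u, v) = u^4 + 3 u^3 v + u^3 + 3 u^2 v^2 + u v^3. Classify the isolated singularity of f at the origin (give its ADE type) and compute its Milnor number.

Type E7, Milnor number mu = 7.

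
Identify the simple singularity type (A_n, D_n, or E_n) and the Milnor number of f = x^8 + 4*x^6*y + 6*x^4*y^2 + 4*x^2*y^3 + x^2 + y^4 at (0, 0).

The Hessian of f at 0 has rank 1. Corank 1: A-series; mu = 3 gives A_3.

Type A_3, Milnor number mu = 3.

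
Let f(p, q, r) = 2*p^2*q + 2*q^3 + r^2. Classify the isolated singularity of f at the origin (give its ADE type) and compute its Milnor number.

Type D_4, Milnor number mu = 4.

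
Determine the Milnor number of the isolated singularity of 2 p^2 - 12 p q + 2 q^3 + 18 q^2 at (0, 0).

The Hessian of f at 0 has rank 1. Corank 1: A-series; mu = 2 gives A_2.

2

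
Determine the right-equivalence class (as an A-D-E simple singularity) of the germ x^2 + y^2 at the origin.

The Hessian of f at 0 is [[2, 0], [0, 2]] with rank 2, so corank 0. A Groebner basis of the Jacobian ideal J(f) in C{x,y} is {x, y}; counting standard monomials gives mu = 1. Corank 0: nondegenerate Morse point, so A_1.

A1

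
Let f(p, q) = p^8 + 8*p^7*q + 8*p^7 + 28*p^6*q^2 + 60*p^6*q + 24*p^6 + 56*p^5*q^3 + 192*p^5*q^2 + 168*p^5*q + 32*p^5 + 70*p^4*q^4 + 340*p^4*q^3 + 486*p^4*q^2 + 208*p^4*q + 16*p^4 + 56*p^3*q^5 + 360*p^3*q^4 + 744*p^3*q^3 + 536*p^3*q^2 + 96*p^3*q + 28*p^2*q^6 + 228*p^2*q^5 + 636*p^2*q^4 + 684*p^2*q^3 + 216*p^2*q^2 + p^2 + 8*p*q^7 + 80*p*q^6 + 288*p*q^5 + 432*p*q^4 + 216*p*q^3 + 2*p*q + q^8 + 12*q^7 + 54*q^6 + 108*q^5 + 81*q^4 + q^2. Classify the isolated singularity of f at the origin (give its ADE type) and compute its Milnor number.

Type A3, Milnor number mu = 3.

The Hessian of f at 0 is [[2, 2], [2, 2]] with rank 1, so corank 1. A Groebner basis of the Jacobian ideal J(f) in C{p,q} is {q^3, p + q}; counting standard monomials gives mu = 3. Corank 1: A-series; mu = 3 gives A_3.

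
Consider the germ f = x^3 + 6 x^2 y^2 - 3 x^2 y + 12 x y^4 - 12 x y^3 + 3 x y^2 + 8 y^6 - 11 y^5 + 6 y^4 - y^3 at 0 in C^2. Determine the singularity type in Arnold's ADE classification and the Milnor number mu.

Type E_{8}, Milnor number mu = 8.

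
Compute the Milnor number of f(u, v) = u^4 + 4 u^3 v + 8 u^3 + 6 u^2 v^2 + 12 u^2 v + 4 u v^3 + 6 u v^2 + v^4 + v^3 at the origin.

6

The Hessian of f at 0 has rank 0. Corank 2; j^3 = (2*u + v)^3 is a perfect cube, so E-series; the 4-jet and mu = 6 give E_6.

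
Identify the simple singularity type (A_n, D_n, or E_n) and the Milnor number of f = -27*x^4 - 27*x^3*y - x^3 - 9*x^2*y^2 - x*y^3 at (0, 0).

Type E7, Milnor number mu = 7.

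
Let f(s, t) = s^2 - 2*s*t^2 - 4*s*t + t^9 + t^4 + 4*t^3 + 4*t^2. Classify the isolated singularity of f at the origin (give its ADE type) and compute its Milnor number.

Type A_{8}, Milnor number mu = 8.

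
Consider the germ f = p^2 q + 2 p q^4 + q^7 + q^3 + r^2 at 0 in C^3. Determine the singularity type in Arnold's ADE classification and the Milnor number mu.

Type D_4, Milnor number mu = 4.

The Hessian of f at 0 has rank 1. Corank 2; j^3 = q*(p^2 + q^2) splits into three distinct lines over C (the quadratic factor has nonzero discriminant), so D_4.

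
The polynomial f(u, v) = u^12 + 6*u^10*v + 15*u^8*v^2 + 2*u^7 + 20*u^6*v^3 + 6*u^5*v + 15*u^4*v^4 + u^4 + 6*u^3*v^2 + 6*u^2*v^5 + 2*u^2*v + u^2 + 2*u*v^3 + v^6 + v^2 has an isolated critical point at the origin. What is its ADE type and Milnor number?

Type A_{1}, Milnor number mu = 1.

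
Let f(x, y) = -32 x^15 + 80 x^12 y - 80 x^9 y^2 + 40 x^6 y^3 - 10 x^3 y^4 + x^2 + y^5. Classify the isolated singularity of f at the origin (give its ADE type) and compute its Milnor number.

The Hessian of f at 0 has rank 1. Corank 1: A-series; mu = 4 gives A_4.

Type A4, Milnor number mu = 4.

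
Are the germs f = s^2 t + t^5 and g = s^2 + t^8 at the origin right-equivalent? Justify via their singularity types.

No.

The Hessian of f at 0 has rank 0. Corank 2; j^3 = s^2*t has shape L^2 M (L != M), so D-series; mu = 6 gives D_6. The Hessian of g at 0 has rank 1. Corank 1: A-series; mu = 7 gives A_7. f is D_6 but g is A_7, hence not right-equivalent.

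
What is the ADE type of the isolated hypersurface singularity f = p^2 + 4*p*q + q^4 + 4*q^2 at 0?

The Hessian of f at 0 is [[2, 4], [4, 8]] with rank 1, so corank 1. A Groebner basis of the Jacobian ideal J(f) in C{p,q} is {q^3, p + 2*q}; counting standard monomials gives mu = 3. Corank 1: A-series; mu = 3 gives A_3.

A_{3}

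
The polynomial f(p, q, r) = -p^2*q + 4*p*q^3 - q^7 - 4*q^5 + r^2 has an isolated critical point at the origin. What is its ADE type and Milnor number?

Type D_8, Milnor number mu = 8.

The Hessian of f at 0 is [[0, 0, 0], [0, 0, 0], [0, 0, 2]] with rank 1, so corank 2. A Groebner basis of the Jacobian ideal J(f) in C{p,q,r} is {p^2*q^2 + 4*p^2/7 - 8*p*q^2/7, p^3 + 8*p^2/7 - 16*p*q^2/7, -p*q/2 + q^3, r}; counting standard monomials gives mu = 8. Corank 2; j^3 = -p^2*q has shape L^2 M (L != M), so D-series; mu = 8 gives D_8.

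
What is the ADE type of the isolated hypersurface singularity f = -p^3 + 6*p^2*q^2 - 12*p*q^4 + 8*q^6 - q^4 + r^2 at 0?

The Hessian of f at 0 has rank 1. Corank 2; j^3 = -p^3 is a perfect cube, so E-series; the 4-jet and mu = 6 give E_6.

E_{6}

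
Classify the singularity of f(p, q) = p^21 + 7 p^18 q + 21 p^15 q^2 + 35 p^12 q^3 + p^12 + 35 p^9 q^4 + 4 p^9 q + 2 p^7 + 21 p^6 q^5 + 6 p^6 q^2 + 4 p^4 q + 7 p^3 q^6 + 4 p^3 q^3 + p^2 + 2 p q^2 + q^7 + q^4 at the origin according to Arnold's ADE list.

A6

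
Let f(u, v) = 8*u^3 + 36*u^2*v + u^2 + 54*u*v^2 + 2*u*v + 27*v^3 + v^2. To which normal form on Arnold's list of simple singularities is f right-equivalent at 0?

The Hessian of f at 0 has rank 1. Corank 1: A-series; mu = 2 gives A_2.

A_{2}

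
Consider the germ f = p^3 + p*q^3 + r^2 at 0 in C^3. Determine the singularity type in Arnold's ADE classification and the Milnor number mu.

Type E_{7}, Milnor number mu = 7.

The Hessian of f at 0 has rank 1. Corank 2; j^3 = p^3 is a perfect cube, so E-series; the 4-jet and mu = 7 give E_7.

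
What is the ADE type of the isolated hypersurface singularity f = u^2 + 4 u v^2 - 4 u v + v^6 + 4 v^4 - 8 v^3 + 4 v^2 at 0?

The Hessian of f at 0 is [[2, -4], [-4, 8]] with rank 1, so corank 1. A Groebner basis of the Jacobian ideal J(f) in C{u,v} is {u^3 + 6*u^2 - 20*u*v - 8*u + 16*v, u^2*v + 2*u^2 - 6*u*v - 2*u + 4*v, u/2 + v^2 - v}; counting standard monomials gives mu = 5. Corank 1: A-series; mu = 5 gives A_5.

A_{5}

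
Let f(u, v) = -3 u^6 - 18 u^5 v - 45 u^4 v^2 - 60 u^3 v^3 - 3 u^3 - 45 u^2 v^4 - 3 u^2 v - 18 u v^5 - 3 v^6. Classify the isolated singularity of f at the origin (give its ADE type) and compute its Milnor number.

Type D_{7}, Milnor number mu = 7.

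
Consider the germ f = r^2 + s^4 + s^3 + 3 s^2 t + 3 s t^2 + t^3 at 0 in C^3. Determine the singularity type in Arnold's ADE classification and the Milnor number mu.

Type E6, Milnor number mu = 6.

The Hessian of f at 0 has rank 1. Corank 2; j^3 = (s + t)^3 is a perfect cube, so E-series; the 4-jet and mu = 6 give E_6.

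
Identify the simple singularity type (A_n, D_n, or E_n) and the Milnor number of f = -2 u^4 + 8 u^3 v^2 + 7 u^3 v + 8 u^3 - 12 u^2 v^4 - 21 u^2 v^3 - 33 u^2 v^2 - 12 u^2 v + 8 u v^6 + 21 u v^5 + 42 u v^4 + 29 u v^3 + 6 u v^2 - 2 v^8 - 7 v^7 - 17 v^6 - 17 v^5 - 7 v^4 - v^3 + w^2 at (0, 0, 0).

Type E7, Milnor number mu = 7.

The Hessian of f at 0 is [[0, 0, 0], [0, 0, 0], [0, 0, 2]] with rank 1, so corank 2. A Groebner basis of the Jacobian ideal J(f) in C{u,v,w} is {-768*u^2/703 + 768*u*v/703 + v^4 - 8*v^3/703 - 192*v^2/703, u^3 - 540*u^2/703 + 540*u*v/703 - 187*v^3/1406 - 135*v^2/703, u^2*v - 728*u^2/703 + 728*u*v/703 - 550*v^3/2109 - 182*v^2/703, -736*u^2/703 + u*v^2 + 736*u*v/703 - 2155*v^3/4218 - 184*v^2/703, w}; counting standard monomials gives mu = 7. Corank 2; j^3 = (2*u - v)^3 is a perfect cube, so E-series; the 4-jet and mu = 7 give E_7.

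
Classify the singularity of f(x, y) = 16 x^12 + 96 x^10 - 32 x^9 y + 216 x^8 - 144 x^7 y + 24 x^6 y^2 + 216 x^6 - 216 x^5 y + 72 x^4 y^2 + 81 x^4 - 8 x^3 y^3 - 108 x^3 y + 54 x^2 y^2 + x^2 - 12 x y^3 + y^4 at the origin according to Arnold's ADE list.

The Hessian of f at 0 has rank 1. Corank 1: A-series; mu = 3 gives A_3.

A_{3}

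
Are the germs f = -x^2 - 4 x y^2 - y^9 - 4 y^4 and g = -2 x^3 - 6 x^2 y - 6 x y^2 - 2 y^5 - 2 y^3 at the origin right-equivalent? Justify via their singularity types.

The Hessian of f at 0 is [[-2, 0], [0, 0]] with rank 1, so corank 1. A Groebner basis of the Jacobian ideal J(f) in C{x,y} is {x^4, x/2 + y^2}; counting standard monomials gives mu = 8. Corank 1: A-series; mu = 8 gives A_8. The Hessian of g at 0 is [[0, 0], [0, 0]] with rank 0, so corank 2. A Groebner basis of the Jacobian ideal J(g) in C{x,y} is {y^4, x^2 + 2*x*y + y^2}; counting standard monomials gives mu = 8. Corank 2; j^3 = -2*(x + y)^3 is a perfect cube, so E-series; the 5-jet and mu = 8 give E_8. f is A_8 but g is E_8, hence not right-equivalent.

No.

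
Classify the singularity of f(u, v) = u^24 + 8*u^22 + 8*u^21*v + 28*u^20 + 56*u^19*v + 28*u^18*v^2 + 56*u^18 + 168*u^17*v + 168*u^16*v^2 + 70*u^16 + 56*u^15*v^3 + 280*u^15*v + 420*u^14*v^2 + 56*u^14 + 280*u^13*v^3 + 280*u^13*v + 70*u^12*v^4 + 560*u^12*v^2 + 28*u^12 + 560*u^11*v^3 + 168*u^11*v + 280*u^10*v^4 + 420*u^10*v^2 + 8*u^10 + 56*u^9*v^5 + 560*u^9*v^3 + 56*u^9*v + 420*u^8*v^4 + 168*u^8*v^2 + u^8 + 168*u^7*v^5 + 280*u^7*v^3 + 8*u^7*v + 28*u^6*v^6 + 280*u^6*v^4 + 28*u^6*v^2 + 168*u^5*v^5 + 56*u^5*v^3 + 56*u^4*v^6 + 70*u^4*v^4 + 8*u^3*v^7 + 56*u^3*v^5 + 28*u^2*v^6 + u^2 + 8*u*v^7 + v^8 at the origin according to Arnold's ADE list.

The Hessian of f at 0 is [[2, 0], [0, 0]] with rank 1, so corank 1. A Groebner basis of the Jacobian ideal J(f) in C{u,v} is {v^7, u}; counting standard monomials gives mu = 7. Corank 1: A-series; mu = 7 gives A_7.

A_{7}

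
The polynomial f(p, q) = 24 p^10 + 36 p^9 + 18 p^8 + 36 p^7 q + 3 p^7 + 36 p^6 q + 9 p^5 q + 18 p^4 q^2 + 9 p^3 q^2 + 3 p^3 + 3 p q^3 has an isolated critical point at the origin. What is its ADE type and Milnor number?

The Hessian of f at 0 is [[0, 0], [0, 0]] with rank 0, so corank 2. A Groebner basis of the Jacobian ideal J(f) in C{p,q} is {p^3, p*q^2, 3*p^2 + q^3}; counting standard monomials gives mu = 7. Corank 2; j^3 = 3*p^3 is a perfect cube, so E-series; the 4-jet and mu = 7 give E_7.

Type E7, Milnor number mu = 7.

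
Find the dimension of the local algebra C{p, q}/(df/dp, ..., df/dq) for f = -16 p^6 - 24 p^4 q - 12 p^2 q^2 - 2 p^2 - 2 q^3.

The Hessian of f at 0 is [[-4, 0], [0, 0]] with rank 1, so corank 1. A Groebner basis of the Jacobian ideal J(f) in C{p,q} is {q^2, p}; counting standard monomials gives mu = 2. Corank 1: A-series; mu = 2 gives A_2.

2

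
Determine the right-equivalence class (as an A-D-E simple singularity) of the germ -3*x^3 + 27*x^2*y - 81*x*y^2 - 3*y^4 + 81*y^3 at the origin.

E6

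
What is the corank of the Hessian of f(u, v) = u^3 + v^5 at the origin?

Hessian at 0 has rank 0.

2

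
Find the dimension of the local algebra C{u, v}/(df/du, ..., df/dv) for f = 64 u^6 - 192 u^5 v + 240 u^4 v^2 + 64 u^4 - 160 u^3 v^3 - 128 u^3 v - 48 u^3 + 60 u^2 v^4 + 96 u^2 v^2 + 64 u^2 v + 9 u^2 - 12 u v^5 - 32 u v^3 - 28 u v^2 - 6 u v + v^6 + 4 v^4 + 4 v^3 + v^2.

5

The Hessian of f at 0 has rank 1. Corank 1: A-series; mu = 5 gives A_5.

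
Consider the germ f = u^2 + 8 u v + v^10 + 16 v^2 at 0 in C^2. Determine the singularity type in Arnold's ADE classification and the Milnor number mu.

Type A_{9}, Milnor number mu = 9.

The Hessian of f at 0 has rank 1. Corank 1: A-series; mu = 9 gives A_9.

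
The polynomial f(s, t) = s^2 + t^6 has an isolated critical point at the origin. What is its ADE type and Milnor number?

Type A_{5}, Milnor number mu = 5.

The Hessian of f at 0 has rank 1. Corank 1: A-series; mu = 5 gives A_5.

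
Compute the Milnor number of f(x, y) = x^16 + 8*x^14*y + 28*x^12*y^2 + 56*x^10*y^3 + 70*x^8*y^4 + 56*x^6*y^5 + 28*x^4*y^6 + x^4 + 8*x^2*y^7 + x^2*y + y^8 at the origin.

The Hessian of f at 0 has rank 0. Corank 2; j^3 = x^2*y has shape L^2 M (L != M), so D-series; mu = 9 gives D_9.

9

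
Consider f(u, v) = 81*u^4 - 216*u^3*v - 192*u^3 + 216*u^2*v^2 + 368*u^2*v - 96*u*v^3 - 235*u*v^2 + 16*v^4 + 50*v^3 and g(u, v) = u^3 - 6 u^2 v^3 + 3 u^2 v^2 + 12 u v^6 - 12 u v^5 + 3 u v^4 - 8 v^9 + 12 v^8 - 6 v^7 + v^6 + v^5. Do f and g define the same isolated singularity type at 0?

No.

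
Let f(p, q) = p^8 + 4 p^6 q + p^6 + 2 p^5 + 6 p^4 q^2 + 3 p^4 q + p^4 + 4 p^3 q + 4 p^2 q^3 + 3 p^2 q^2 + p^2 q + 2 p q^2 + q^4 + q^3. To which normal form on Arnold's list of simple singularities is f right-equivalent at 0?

D5

The Hessian of f at 0 is [[0, 0], [0, 0]] with rank 0, so corank 2. A Groebner basis of the Jacobian ideal J(f) in C{p,q} is {p*q^2 - p*q - q^2, p*q + q^3 + q^2, p^2 - 2*p*q - 3*q^2}; counting standard monomials gives mu = 5. Corank 2; j^3 = q*(p + q)^2 has shape L^2 M (L != M), so D-series; mu = 5 gives D_5.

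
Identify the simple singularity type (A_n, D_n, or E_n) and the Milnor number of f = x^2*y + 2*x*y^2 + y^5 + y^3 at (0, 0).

Type D_{6}, Milnor number mu = 6.

The Hessian of f at 0 has rank 0. Corank 2; j^3 = y*(x + y)^2 has shape L^2 M (L != M), so D-series; mu = 6 gives D_6.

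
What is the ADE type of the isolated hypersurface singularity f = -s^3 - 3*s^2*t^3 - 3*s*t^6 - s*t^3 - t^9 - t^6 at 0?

E_{7}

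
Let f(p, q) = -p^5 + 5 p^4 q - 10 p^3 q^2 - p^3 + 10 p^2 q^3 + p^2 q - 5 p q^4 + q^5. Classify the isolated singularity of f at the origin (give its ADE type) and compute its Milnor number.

Type D_6, Milnor number mu = 6.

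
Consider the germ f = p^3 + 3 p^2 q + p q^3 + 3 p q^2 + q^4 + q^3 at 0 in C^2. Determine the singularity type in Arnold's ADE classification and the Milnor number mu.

The Hessian of f at 0 has rank 0. Corank 2; j^3 = (p + q)^3 is a perfect cube, so E-series; the 4-jet and mu = 7 give E_7.

Type E7, Milnor number mu = 7.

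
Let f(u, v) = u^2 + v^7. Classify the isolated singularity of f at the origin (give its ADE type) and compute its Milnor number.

The Hessian of f at 0 is [[2, 0], [0, 0]] with rank 1, so corank 1. A Groebner basis of the Jacobian ideal J(f) in C{u,v} is {v^6, u}; counting standard monomials gives mu = 6. Corank 1: A-series; mu = 6 gives A_6.

Type A_6, Milnor number mu = 6.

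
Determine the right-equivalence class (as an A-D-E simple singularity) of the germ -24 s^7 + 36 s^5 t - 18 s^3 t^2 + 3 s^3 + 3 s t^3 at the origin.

E_7

The Hessian of f at 0 has rank 0. Corank 2; j^3 = 3*s^3 is a perfect cube, so E-series; the 4-jet and mu = 7 give E_7.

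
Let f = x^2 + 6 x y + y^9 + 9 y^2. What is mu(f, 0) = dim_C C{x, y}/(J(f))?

The Hessian of f at 0 is [[2, 6], [6, 18]] with rank 1, so corank 1. A Groebner basis of the Jacobian ideal J(f) in C{x,y} is {y^8, x + 3*y}; counting standard monomials gives mu = 8. Corank 1: A-series; mu = 8 gives A_8.

8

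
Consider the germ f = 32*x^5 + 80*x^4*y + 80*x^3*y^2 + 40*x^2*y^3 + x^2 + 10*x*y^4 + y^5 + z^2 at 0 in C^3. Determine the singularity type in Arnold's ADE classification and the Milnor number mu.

Type A4, Milnor number mu = 4.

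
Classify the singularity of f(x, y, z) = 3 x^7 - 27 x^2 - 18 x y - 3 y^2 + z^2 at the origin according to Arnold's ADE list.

The Hessian of f at 0 is [[-54, -18, 0], [-18, -6, 0], [0, 0, 2]] with rank 2, so corank 1. A Groebner basis of the Jacobian ideal J(f) in C{x,y,z} is {y^6, x + y/3, z}; counting standard monomials gives mu = 6. Corank 1: A-series; mu = 6 gives A_6.

A_{6}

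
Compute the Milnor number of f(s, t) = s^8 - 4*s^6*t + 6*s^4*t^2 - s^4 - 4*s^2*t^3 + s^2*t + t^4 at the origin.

5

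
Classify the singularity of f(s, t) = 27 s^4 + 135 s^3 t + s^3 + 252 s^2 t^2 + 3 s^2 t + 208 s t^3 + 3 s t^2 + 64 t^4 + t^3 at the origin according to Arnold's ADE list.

The Hessian of f at 0 is [[0, 0], [0, 0]] with rank 0, so corank 2. A Groebner basis of the Jacobian ideal J(f) in C{s,t} is {s^2/3 + 2*s*t/3 + t^4 + t^3/9 + t^2/3, s^3 + 7*s^2/3 + 14*s*t/3 + 16*t^3/9 + 7*t^2/3, s^2*t - 13*s^2/9 - 26*s*t/9 - 40*t^3/27 - 13*t^2/9, 2*s^2/3 + s*t^2 + 4*s*t/3 + 11*t^3/9 + 2*t^2/3}; counting standard monomials gives mu = 7. Corank 2; j^3 = (s + t)^3 is a perfect cube, so E-series; the 4-jet and mu = 7 give E_7.

E7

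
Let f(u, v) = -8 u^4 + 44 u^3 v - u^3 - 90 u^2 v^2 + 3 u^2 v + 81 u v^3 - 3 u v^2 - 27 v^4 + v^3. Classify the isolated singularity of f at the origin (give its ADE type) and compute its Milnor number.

Type E_{7}, Milnor number mu = 7.

The Hessian of f at 0 has rank 0. Corank 2; j^3 = -(u - v)^3 is a perfect cube, so E-series; the 4-jet and mu = 7 give E_7.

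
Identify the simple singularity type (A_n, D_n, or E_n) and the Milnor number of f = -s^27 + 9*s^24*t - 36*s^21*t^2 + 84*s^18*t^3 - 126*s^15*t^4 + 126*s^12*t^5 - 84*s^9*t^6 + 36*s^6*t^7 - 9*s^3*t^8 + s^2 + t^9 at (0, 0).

The Hessian of f at 0 has rank 1. Corank 1: A-series; mu = 8 gives A_8.

Type A8, Milnor number mu = 8.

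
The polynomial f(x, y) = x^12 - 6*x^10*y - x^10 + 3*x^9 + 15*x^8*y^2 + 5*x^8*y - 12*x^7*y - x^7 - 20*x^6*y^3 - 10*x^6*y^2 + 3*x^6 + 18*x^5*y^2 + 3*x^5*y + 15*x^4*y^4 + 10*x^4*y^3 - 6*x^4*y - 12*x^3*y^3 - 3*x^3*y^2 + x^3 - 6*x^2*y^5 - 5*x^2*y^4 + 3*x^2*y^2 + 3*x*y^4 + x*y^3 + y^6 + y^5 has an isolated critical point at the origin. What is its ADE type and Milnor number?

Type E_7, Milnor number mu = 7.

The Hessian of f at 0 has rank 0. Corank 2; j^3 = x^3 is a perfect cube, so E-series; the 4-jet and mu = 7 give E_7.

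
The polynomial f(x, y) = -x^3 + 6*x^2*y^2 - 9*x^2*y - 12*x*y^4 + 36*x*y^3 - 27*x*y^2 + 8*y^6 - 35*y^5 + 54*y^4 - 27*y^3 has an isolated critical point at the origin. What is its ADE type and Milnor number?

Type E_{8}, Milnor number mu = 8.

The Hessian of f at 0 has rank 0. Corank 2; j^3 = -(x + 3*y)^3 is a perfect cube, so E-series; the 5-jet and mu = 8 give E_8.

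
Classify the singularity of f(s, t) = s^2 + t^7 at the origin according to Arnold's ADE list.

A_{6}

The Hessian of f at 0 has rank 1. Corank 1: A-series; mu = 6 gives A_6.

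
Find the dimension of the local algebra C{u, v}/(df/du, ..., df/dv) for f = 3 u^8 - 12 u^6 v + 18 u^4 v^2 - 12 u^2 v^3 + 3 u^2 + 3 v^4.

3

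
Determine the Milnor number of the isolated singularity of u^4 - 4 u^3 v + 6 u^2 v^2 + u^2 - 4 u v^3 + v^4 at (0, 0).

The Hessian of f at 0 has rank 1. Corank 1: A-series; mu = 3 gives A_3.

3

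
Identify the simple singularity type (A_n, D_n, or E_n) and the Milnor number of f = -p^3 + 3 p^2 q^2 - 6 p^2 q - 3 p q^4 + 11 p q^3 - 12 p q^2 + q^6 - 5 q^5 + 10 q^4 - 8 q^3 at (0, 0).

Type E7, Milnor number mu = 7.

The Hessian of f at 0 has rank 0. Corank 2; j^3 = -(p + 2*q)^3 is a perfect cube, so E-series; the 4-jet and mu = 7 give E_7.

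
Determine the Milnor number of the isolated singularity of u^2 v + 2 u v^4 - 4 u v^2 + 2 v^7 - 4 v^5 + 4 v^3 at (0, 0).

8

The Hessian of f at 0 is [[0, 0], [0, 0]] with rank 0, so corank 2. A Groebner basis of the Jacobian ideal J(f) in C{u,v} is {-u^2/6 + u*v^3 + 8*u*v/3 - 14*v^2/3, u*v + v^4 - 2*v^2, u^3 - 12*u*v^2 + 16*v^3, u^2*v - 4*u*v^2 + 4*v^3}; counting standard monomials gives mu = 8. Corank 2; j^3 = v*(u - 2*v)^2 has shape L^2 M (L != M), so D-series; mu = 8 gives D_8.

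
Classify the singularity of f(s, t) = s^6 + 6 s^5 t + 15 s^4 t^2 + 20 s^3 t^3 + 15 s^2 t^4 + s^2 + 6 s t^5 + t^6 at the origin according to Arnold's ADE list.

The Hessian of f at 0 has rank 1. Corank 1: A-series; mu = 5 gives A_5.

A_{5}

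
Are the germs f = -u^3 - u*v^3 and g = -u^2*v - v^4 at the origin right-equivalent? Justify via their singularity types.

The Hessian of f at 0 has rank 0. Corank 2; j^3 = -u^3 is a perfect cube, so E-series; the 4-jet and mu = 7 give E_7. The Hessian of g at 0 has rank 0. Corank 2; j^3 = -u^2*v has shape L^2 M (L != M), so D-series; mu = 5 gives D_5. f is E_7 but g is D_5, hence not right-equivalent.

No.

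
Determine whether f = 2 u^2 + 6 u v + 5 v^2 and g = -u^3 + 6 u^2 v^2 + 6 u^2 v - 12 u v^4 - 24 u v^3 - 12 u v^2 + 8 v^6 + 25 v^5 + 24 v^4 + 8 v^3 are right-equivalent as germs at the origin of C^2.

No.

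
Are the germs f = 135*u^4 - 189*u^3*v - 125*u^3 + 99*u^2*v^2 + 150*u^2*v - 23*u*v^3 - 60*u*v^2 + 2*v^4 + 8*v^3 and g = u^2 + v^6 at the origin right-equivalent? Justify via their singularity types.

No.

The Hessian of f at 0 is [[0, 0], [0, 0]] with rank 0, so corank 2. A Groebner basis of the Jacobian ideal J(f) in C{u,v} is {390625*u^2/3 - 312500*u*v/3 + v^4 - 125*v^3/9 + 62500*v^2/3, u^3 - 550*u^2/3 + 440*u*v/3 - 2*v^3/45 - 88*v^2/3, u^2*v - 2875*u^2/9 + 2300*u*v/9 - 17*v^3/135 - 460*v^2/9, -1250*u^2/3 + u*v^2 + 1000*u*v/3 - 16*v^3/45 - 200*v^2/3}; counting standard monomials gives mu = 7. Corank 2; j^3 = -(5*u - 2*v)^3 is a perfect cube, so E-series; the 4-jet and mu = 7 give E_7. The Hessian of g at 0 is [[2, 0], [0, 0]] with rank 1, so corank 1. A Groebner basis of the Jacobian ideal J(g) in C{u,v} is {v^5, u}; counting standard monomials gives mu = 5. Corank 1: A-series; mu = 5 gives A_5. f is E_7 but g is A_5, hence not right-equivalent.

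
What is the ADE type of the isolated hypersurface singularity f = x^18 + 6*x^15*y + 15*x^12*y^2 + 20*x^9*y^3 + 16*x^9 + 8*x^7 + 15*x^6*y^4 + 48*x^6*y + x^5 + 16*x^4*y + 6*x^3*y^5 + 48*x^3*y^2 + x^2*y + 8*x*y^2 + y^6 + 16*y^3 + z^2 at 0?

D_{7}

The Hessian of f at 0 is [[0, 0, 0], [0, 0, 0], [0, 0, 2]] with rank 1, so corank 2. A Groebner basis of the Jacobian ideal J(f) in C{x,y,z} is {-x*y/256 + y^4 - y^2/64, x^3 + 2048*x^2 + 16384*x*y + 64*y^3 + 32768*y^2, x^2*y - 1024*x^2/3 - 8192*x*y/3 - 16*y^3 - 16384*y^2/3, 128*x^2/3 + x*y^2 + 1024*x*y/3 + 4*y^3 + 2048*y^2/3, z}; counting standard monomials gives mu = 7. Corank 2; j^3 = y*(x + 4*y)^2 has shape L^2 M (L != M), so D-series; mu = 7 gives D_7.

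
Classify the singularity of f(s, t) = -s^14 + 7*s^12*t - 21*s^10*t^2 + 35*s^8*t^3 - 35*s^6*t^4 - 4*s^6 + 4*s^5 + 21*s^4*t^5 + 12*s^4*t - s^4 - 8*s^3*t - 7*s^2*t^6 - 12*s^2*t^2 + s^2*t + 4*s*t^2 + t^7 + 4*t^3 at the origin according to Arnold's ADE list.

D_{8}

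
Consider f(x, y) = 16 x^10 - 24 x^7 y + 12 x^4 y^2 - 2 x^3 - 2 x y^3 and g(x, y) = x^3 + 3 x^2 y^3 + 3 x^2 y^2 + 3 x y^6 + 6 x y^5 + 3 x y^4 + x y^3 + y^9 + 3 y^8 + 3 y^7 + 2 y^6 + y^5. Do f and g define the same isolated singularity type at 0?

Yes.

The Hessian of f at 0 is [[0, 0], [0, 0]] with rank 0, so corank 2. A Groebner basis of the Jacobian ideal J(f) in C{x,y} is {x^3, x*y^2, 3*x^2 + y^3}; counting standard monomials gives mu = 7. Corank 2; j^3 = -2*x^3 is a perfect cube, so E-series; the 4-jet and mu = 7 give E_7. The Hessian of g at 0 is [[0, 0], [0, 0]] with rank 0, so corank 2. A Groebner basis of the Jacobian ideal J(g) in C{x,y} is {-x^2 + y^4 - y^3/3, x^3, x^2*y + x^2/3 + y^3/9, x^2 + x*y^2 + y^3/3}; counting standard monomials gives mu = 7. Corank 2; j^3 = x^3 is a perfect cube, so E-series; the 4-jet and mu = 7 give E_7. Both have type E_7, hence right-equivalent.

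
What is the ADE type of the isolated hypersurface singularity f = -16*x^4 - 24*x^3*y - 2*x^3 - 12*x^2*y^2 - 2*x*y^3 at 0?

E_{7}

The Hessian of f at 0 has rank 0. Corank 2; j^3 = -2*x^3 is a perfect cube, so E-series; the 4-jet and mu = 7 give E_7.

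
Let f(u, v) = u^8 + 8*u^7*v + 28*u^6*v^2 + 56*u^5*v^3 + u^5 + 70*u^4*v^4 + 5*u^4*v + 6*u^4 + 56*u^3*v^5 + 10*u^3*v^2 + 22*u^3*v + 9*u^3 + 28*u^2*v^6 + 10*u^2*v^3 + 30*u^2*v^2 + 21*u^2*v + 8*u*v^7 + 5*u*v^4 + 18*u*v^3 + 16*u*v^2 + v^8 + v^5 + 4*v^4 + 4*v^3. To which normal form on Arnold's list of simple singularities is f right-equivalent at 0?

The Hessian of f at 0 is [[0, 0], [0, 0]] with rank 0, so corank 2. A Groebner basis of the Jacobian ideal J(f) in C{u,v} is {u^2*v^2 - 2705*u^2*v/4 - 1701*u^2 - 2159*u*v^2/2 - 11355*u*v/4 - 1761*v^3/4 - 2273*v^2/2, 6275*u^2*v/8 + 1944*u^2 + u*v^3 + 4979*u*v^2/4 + 25953*u*v/8 + 4043*v^3/8 + 5195*v^2/4, -1785*u^2*v/2 - 2187*u^2 - 1407*u*v^2 - 7299*u*v/2 + v^4 - 1137*v^3/2 - 1461*v^2, u^3 + 3*u^2*v + 3*u^2 + 3*u*v^2 + 5*u*v + v^3 + 2*v^2}; counting standard monomials gives mu = 9. Corank 2; j^3 = (u + v)*(3*u + 2*v)^2 has shape L^2 M (L != M), so D-series; mu = 9 gives D_9.

D_9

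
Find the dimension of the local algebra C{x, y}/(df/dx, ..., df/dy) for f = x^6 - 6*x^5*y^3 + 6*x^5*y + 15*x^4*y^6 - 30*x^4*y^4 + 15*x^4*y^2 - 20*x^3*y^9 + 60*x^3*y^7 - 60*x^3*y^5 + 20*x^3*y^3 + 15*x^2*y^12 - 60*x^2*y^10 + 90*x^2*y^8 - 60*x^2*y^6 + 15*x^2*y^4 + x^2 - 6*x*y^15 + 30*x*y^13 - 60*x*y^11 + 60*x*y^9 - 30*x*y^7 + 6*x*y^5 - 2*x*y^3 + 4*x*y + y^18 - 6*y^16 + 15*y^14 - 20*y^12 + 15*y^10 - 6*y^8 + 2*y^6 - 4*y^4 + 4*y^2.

5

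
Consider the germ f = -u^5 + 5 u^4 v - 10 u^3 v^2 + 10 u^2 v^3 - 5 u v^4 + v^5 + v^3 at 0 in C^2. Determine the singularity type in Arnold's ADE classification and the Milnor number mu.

Type E8, Milnor number mu = 8.

The Hessian of f at 0 has rank 0. Corank 2; j^3 = v^3 is a perfect cube, so E-series; the 5-jet and mu = 8 give E_8.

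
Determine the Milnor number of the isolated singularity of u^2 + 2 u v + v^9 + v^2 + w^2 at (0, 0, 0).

8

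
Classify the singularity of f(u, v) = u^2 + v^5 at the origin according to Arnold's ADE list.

A_{4}

The Hessian of f at 0 is [[2, 0], [0, 0]] with rank 1, so corank 1. A Groebner basis of the Jacobian ideal J(f) in C{u,v} is {v^4, u}; counting standard monomials gives mu = 4. Corank 1: A-series; mu = 4 gives A_4.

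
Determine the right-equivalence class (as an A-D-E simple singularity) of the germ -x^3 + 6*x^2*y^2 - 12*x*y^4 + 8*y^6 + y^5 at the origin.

E8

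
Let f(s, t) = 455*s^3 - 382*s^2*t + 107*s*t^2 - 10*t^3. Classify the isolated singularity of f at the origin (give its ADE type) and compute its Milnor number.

The Hessian of f at 0 has rank 0. Corank 2; j^3 = (7*s - 2*t)*(65*s^2 - 36*s*t + 5*t^2) splits into three distinct lines over C (the quadratic factor has nonzero discriminant), so D_4.

Type D_4, Milnor number mu = 4.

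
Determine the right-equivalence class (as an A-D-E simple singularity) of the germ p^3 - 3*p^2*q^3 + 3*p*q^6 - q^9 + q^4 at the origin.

E_{6}

The Hessian of f at 0 has rank 0. Corank 2; j^3 = p^3 is a perfect cube, so E-series; the 4-jet and mu = 6 give E_6.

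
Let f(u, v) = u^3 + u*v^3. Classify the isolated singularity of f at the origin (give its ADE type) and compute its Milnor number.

Type E_{7}, Milnor number mu = 7.

The Hessian of f at 0 is [[0, 0], [0, 0]] with rank 0, so corank 2. A Groebner basis of the Jacobian ideal J(f) in C{u,v} is {u^3, u*v^2, 3*u^2 + v^3}; counting standard monomials gives mu = 7. Corank 2; j^3 = u^3 is a perfect cube, so E-series; the 4-jet and mu = 7 give E_7.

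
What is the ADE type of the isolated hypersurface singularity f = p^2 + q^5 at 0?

A_4

The Hessian of f at 0 is [[2, 0], [0, 0]] with rank 1, so corank 1. A Groebner basis of the Jacobian ideal J(f) in C{p,q} is {q^4, p}; counting standard monomials gives mu = 4. Corank 1: A-series; mu = 4 gives A_4.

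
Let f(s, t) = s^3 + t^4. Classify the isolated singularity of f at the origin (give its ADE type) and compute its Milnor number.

Type E6, Milnor number mu = 6.

The Hessian of f at 0 has rank 0. Corank 2; j^3 = s^3 is a perfect cube, so E-series; the 4-jet and mu = 6 give E_6.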